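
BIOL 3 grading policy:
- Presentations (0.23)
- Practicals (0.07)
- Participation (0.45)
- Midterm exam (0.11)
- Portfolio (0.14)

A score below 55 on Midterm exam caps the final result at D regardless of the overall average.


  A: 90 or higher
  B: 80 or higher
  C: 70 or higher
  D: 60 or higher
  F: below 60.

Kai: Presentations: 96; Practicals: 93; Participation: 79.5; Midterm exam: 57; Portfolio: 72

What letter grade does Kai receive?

Midterm exam score 57 ≥ 55: minimum met.
Weighted total:
  Presentations 96 × 0.23 = 22.08
  Practicals 93 × 0.07 = 6.51
  Participation 79.5 × 0.45 = 35.775
  Midterm exam 57 × 0.11 = 6.27
  Portfolio 72 × 0.14 = 10.08
Sum = 80.715
80.715 is ≥ 80 and < 90 → B

B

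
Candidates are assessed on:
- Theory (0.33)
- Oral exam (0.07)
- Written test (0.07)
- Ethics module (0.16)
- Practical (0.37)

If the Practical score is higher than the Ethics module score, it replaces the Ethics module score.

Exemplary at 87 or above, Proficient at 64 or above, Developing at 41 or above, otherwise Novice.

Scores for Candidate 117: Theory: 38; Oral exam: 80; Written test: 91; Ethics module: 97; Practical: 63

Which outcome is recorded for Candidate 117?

Practical (63) ≤ Ethics module (97), so Ethics module stays at 97.
Weighted total:
  Theory 38 × 0.33 = 12.54
  Oral exam 80 × 0.07 = 5.6
  Written test 91 × 0.07 = 6.37
  Ethics module 97 × 0.16 = 15.52
  Practical 63 × 0.37 = 23.31
Sum = 63.34
63.34 is ≥ 41 and < 64 → Developing

Developing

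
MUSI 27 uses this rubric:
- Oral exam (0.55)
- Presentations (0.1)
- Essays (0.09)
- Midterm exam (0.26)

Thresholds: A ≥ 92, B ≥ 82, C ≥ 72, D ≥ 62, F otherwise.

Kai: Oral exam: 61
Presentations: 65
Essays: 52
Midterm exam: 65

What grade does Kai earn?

Weighted total:
  Oral exam 61 × 0.55 = 33.55
  Presentations 65 × 0.1 = 6.5
  Essays 52 × 0.09 = 4.68
  Midterm exam 65 × 0.26 = 16.9
Sum = 61.63
61.63 < 62 → F

F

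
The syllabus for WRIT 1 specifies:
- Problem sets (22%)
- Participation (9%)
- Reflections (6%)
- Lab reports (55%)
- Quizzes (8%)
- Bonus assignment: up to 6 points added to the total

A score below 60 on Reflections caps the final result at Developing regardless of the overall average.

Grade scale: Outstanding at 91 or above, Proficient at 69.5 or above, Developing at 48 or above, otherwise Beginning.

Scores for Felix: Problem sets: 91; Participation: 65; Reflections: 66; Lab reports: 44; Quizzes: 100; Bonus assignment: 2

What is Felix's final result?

Reflections score 66 ≥ 60: minimum met.
Weighted total:
  Problem sets 91 × 0.22 = 20.02
  Participation 65 × 0.09 = 5.85
  Reflections 66 × 0.06 = 3.96
  Lab reports 44 × 0.55 = 24.2
  Quizzes 100 × 0.08 = 8
Sum = 62.03
Bonus assignment: 62.03 + 2 = 64.03
64.03 is ≥ 48 and < 69.5 → Developing

Developing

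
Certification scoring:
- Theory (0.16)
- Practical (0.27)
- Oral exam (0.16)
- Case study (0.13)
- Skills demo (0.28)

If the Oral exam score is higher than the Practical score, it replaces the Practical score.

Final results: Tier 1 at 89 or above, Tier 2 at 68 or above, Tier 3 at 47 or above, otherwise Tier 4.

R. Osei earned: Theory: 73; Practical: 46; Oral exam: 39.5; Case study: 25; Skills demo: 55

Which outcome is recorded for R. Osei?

Oral exam (39.5) ≤ Practical (46), so Practical stays at 46.
Weighted total:
  Theory 73 × 0.16 = 11.68
  Practical 46 × 0.27 = 12.42
  Oral exam 39.5 × 0.16 = 6.32
  Case study 25 × 0.13 = 3.25
  Skills demo 55 × 0.28 = 15.4
Sum = 49.07
49.07 is ≥ 47 and < 68 → Tier 3

Tier 3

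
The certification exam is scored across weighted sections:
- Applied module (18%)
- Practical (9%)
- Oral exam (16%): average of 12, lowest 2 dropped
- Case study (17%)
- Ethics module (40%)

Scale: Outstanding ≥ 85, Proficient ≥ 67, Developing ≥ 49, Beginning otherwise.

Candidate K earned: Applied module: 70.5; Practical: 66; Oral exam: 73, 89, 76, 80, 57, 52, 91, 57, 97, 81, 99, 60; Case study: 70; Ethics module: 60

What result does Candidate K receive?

Oral exam: drop 52, 57 → average of remaining 10 = 803/10 = 80.3
Weighted total:
  Applied module 70.5 × 0.18 = 12.69
  Practical 66 × 0.09 = 5.94
  Oral exam 80.3 × 0.16 = 12.848
  Case study 70 × 0.17 = 11.9
  Ethics module 60 × 0.4 = 24
Sum = 67.378
67.378 is ≥ 67 and < 85 → Proficient

Proficient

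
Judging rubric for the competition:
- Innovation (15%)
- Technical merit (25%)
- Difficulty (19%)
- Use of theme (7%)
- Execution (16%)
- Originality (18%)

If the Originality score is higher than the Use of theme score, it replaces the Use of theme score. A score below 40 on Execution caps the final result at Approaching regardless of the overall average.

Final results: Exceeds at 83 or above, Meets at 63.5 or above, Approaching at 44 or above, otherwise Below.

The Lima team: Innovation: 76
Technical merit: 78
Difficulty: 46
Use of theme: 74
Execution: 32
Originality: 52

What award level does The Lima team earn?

Originality (52) ≤ Use of theme (74), so Use of theme stays at 74.
Execution score 32 < 40: minimum not met.
Weighted total:
  Innovation 76 × 0.15 = 11.4
  Technical merit 78 × 0.25 = 19.5
  Difficulty 46 × 0.19 = 8.74
  Use of theme 74 × 0.07 = 5.18
  Execution 32 × 0.16 = 5.12
  Originality 52 × 0.18 = 9.36
Sum = 59.3
59.3 would be Approaching; cap at Approaching applies → Approaching.

Approaching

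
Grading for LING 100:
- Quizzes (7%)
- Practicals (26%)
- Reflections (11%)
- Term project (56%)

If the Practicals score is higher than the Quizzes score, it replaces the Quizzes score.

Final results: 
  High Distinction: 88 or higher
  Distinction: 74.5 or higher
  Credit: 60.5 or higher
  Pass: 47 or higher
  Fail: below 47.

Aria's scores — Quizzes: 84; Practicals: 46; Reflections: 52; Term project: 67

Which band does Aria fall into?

Credit

Practicals (46) ≤ Quizzes (84), so Quizzes stays at 84.
Weighted total:
  Quizzes 84 × 0.07 = 5.88
  Practicals 46 × 0.26 = 11.96
  Reflections 52 × 0.11 = 5.72
  Term project 67 × 0.56 = 37.52
Sum = 61.08
61.08 is ≥ 60.5 and < 74.5 → Credit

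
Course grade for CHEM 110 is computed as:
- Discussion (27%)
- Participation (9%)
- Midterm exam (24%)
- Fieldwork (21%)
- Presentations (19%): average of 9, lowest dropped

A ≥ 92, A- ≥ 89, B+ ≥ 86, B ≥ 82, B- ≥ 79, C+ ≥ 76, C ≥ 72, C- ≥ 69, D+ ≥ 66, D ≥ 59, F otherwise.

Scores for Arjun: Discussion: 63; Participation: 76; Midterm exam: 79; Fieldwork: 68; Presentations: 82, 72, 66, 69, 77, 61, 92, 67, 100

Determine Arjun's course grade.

C-

Presentations: drop 61 → average of remaining 8 = 625/8 = 78.125
Weighted total:
  Discussion 63 × 0.27 = 17.01
  Participation 76 × 0.09 = 6.84
  Midterm exam 79 × 0.24 = 18.96
  Fieldwork 68 × 0.21 = 14.28
  Presentations 78.125 × 0.19 = 14.84375
Sum = 71.93375
71.93375 is ≥ 69 and < 72 → C-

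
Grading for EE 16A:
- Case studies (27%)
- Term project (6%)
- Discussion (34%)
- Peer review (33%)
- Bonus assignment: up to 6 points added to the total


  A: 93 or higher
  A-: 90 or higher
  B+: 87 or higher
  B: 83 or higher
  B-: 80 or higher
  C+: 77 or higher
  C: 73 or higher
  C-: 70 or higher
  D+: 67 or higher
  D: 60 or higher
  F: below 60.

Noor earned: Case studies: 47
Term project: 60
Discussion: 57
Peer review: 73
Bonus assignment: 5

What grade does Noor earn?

Weighted total:
  Case studies 47 × 0.27 = 12.69
  Term project 60 × 0.06 = 3.6
  Discussion 57 × 0.34 = 19.38
  Peer review 73 × 0.33 = 24.09
Sum = 59.76
Bonus assignment: 59.76 + 5 = 64.76
64.76 is ≥ 60 and < 67 → D

D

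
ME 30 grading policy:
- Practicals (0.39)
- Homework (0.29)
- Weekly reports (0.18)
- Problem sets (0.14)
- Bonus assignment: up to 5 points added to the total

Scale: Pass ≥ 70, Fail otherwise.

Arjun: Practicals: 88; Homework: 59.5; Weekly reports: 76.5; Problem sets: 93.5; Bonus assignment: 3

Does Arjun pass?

Pass

Weighted total:
  Practicals 88 × 0.39 = 34.32
  Homework 59.5 × 0.29 = 17.255
  Weekly reports 76.5 × 0.18 = 13.77
  Problem sets 93.5 × 0.14 = 13.09
Sum = 78.435
Bonus assignment: 78.435 + 3 = 81.435
81.435 ≥ 70 → Pass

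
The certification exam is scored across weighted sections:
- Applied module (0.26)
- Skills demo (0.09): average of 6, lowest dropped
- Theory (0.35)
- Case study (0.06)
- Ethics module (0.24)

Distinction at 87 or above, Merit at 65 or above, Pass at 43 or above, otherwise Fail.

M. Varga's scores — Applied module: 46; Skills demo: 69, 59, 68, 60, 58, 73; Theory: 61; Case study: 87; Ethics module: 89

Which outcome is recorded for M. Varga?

Merit

Skills demo: drop 58 → average of remaining 5 = 329/5 = 65.8
Weighted total:
  Applied module 46 × 0.26 = 11.96
  Skills demo 65.8 × 0.09 = 5.922
  Theory 61 × 0.35 = 21.35
  Case study 87 × 0.06 = 5.22
  Ethics module 89 × 0.24 = 21.36
Sum = 65.812
65.812 is ≥ 65 and < 87 → Merit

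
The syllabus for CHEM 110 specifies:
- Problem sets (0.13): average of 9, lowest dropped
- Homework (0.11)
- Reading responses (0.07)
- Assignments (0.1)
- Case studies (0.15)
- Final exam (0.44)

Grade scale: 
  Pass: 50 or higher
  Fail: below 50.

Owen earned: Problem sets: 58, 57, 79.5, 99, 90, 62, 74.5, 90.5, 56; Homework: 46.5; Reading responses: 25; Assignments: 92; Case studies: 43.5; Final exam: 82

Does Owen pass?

Problem sets: drop 56 → average of remaining 8 = 610.5/8 = 76.3125
Weighted total:
  Problem sets 76.3125 × 0.13 = 9.920625
  Homework 46.5 × 0.11 = 5.115
  Reading responses 25 × 0.07 = 1.75
  Assignments 92 × 0.1 = 9.2
  Case studies 43.5 × 0.15 = 6.525
  Final exam 82 × 0.44 = 36.08
Sum = 68.590625
68.590625 ≥ 50 → Pass

Pass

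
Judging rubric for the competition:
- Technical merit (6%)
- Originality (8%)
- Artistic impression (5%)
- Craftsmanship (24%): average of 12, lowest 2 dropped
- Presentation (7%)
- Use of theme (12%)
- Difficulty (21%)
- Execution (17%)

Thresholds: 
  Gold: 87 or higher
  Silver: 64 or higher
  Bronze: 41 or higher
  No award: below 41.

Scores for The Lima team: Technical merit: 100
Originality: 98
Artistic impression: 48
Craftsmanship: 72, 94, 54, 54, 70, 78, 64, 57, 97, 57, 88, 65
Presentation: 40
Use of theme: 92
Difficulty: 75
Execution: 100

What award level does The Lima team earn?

Silver

Craftsmanship: drop 54, 54 → average of remaining 10 = 742/10 = 74.2
Weighted total:
  Technical merit 100 × 0.06 = 6
  Originality 98 × 0.08 = 7.84
  Artistic impression 48 × 0.05 = 2.4
  Craftsmanship 74.2 × 0.24 = 17.808
  Presentation 40 × 0.07 = 2.8
  Use of theme 92 × 0.12 = 11.04
  Difficulty 75 × 0.21 = 15.75
  Execution 100 × 0.17 = 17
Sum = 80.638
80.638 is ≥ 64 and < 87 → Silver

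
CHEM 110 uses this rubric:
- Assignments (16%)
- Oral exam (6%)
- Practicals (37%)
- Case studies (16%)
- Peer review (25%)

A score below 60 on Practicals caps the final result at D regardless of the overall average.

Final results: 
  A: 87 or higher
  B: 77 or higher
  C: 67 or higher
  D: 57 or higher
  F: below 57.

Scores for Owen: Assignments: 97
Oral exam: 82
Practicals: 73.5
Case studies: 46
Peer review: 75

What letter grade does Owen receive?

Practicals score 73.5 ≥ 60: minimum met.
Weighted total:
  Assignments 97 × 0.16 = 15.52
  Oral exam 82 × 0.06 = 4.92
  Practicals 73.5 × 0.37 = 27.195
  Case studies 46 × 0.16 = 7.36
  Peer review 75 × 0.25 = 18.75
Sum = 73.745
73.745 is ≥ 67 and < 77 → C

C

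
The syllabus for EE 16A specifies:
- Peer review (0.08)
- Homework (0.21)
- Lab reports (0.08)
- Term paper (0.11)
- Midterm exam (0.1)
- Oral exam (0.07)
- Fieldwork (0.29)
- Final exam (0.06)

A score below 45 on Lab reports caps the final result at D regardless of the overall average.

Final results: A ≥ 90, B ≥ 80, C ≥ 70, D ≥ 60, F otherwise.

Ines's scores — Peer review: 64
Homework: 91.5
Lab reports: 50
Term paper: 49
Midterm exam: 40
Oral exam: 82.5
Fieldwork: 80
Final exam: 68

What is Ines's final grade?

Lab reports score 50 ≥ 45: minimum met.
Weighted total:
  Peer review 64 × 0.08 = 5.12
  Homework 91.5 × 0.21 = 19.215
  Lab reports 50 × 0.08 = 4
  Term paper 49 × 0.11 = 5.39
  Midterm exam 40 × 0.1 = 4
  Oral exam 82.5 × 0.07 = 5.775
  Fieldwork 80 × 0.29 = 23.2
  Final exam 68 × 0.06 = 4.08
Sum = 70.78
70.78 is ≥ 70 and < 80 → C

C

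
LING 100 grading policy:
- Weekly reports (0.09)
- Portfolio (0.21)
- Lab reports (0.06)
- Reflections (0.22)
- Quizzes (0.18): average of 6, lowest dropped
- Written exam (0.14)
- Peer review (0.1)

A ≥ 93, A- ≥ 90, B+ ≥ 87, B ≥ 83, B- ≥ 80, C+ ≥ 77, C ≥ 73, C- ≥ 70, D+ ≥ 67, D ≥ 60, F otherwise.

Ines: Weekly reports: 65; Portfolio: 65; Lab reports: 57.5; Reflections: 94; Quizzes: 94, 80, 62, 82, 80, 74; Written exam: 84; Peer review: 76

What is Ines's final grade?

C+

Quizzes: drop 62 → average of remaining 5 = 410/5 = 82
Weighted total:
  Weekly reports 65 × 0.09 = 5.85
  Portfolio 65 × 0.21 = 13.65
  Lab reports 57.5 × 0.06 = 3.45
  Reflections 94 × 0.22 = 20.68
  Quizzes 82 × 0.18 = 14.76
  Written exam 84 × 0.14 = 11.76
  Peer review 76 × 0.1 = 7.6
Sum = 77.75
77.75 is ≥ 77 and < 80 → C+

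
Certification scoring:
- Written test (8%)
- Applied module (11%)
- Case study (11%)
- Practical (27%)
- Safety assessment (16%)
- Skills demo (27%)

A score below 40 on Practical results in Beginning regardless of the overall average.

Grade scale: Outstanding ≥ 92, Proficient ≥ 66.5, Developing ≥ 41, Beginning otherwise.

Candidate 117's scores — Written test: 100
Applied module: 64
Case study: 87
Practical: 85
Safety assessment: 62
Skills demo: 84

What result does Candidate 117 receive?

Proficient

Practical score 85 ≥ 40: minimum met.
Weighted total:
  Written test 100 × 0.08 = 8
  Applied module 64 × 0.11 = 7.04
  Case study 87 × 0.11 = 9.57
  Practical 85 × 0.27 = 22.95
  Safety assessment 62 × 0.16 = 9.92
  Skills demo 84 × 0.27 = 22.68
Sum = 80.16
80.16 is ≥ 66.5 and < 92 → Proficient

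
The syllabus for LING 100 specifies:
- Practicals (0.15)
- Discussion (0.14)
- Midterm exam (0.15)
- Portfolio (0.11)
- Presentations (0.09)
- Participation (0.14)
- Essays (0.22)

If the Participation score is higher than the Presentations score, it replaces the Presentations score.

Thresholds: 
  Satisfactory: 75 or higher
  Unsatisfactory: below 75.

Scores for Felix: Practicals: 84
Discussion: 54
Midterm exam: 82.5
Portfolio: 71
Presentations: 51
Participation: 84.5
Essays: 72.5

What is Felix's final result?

Participation (84.5) > Presentations (51), so Presentations counts as 84.5.
Weighted total:
  Practicals 84 × 0.15 = 12.6
  Discussion 54 × 0.14 = 7.56
  Midterm exam 82.5 × 0.15 = 12.375
  Portfolio 71 × 0.11 = 7.81
  Presentations 84.5 × 0.09 = 7.605
  Participation 84.5 × 0.14 = 11.83
  Essays 72.5 × 0.22 = 15.95
Sum = 75.73
75.73 ≥ 75 → Satisfactory

Satisfactory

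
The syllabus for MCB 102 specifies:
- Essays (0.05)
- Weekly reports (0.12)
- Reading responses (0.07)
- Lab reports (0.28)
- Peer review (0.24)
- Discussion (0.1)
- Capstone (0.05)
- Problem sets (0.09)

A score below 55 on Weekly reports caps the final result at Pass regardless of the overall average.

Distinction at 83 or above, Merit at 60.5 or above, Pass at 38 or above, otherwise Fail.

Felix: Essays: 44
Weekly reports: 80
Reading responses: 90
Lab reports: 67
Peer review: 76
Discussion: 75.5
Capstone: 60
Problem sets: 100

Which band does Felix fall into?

Merit

Weekly reports score 80 ≥ 55: minimum met.
Weighted total:
  Essays 44 × 0.05 = 2.2
  Weekly reports 80 × 0.12 = 9.6
  Reading responses 90 × 0.07 = 6.3
  Lab reports 67 × 0.28 = 18.76
  Peer review 76 × 0.24 = 18.24
  Discussion 75.5 × 0.1 = 7.55
  Capstone 60 × 0.05 = 3
  Problem sets 100 × 0.09 = 9
Sum = 74.65
74.65 is ≥ 60.5 and < 83 → Merit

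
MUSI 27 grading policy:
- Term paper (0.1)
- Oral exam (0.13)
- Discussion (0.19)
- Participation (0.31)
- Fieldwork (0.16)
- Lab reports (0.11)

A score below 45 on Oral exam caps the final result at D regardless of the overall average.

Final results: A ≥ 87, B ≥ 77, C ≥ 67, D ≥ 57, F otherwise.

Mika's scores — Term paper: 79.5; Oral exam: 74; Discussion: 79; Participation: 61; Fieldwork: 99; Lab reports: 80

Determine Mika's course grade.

Oral exam score 74 ≥ 45: minimum met.
Weighted total:
  Term paper 79.5 × 0.1 = 7.95
  Oral exam 74 × 0.13 = 9.62
  Discussion 79 × 0.19 = 15.01
  Participation 61 × 0.31 = 18.91
  Fieldwork 99 × 0.16 = 15.84
  Lab reports 80 × 0.11 = 8.8
Sum = 76.13
76.13 is ≥ 67 and < 77 → C

C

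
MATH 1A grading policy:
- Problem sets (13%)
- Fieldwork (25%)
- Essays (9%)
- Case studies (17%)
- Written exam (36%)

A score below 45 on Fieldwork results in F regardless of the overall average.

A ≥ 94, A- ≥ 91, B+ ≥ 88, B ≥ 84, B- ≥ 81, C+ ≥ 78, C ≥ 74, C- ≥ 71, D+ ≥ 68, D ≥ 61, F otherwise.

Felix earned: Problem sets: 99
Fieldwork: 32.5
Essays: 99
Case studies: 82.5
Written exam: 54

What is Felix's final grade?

F

Fieldwork score 32.5 < 45: minimum not met.
Weighted total:
  Problem sets 99 × 0.13 = 12.87
  Fieldwork 32.5 × 0.25 = 8.125
  Essays 99 × 0.09 = 8.91
  Case studies 82.5 × 0.17 = 14.025
  Written exam 54 × 0.36 = 19.44
Sum = 63.37
Because the Fieldwork minimum was not met, the result is F.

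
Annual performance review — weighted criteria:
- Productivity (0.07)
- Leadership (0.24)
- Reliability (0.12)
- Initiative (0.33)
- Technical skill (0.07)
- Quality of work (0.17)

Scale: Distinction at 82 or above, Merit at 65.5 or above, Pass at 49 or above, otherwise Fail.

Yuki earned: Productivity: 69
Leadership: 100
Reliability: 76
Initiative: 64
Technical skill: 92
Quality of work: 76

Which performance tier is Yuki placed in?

Weighted total:
  Productivity 69 × 0.07 = 4.83
  Leadership 100 × 0.24 = 24
  Reliability 76 × 0.12 = 9.12
  Initiative 64 × 0.33 = 21.12
  Technical skill 92 × 0.07 = 6.44
  Quality of work 76 × 0.17 = 12.92
Sum = 78.43
78.43 is ≥ 65.5 and < 82 → Merit

Merit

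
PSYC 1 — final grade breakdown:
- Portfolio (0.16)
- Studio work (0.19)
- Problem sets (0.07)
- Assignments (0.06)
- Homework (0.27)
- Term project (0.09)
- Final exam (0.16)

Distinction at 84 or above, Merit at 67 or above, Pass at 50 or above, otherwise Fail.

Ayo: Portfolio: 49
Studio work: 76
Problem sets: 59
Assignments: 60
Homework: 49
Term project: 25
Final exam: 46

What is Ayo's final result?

Weighted total:
  Portfolio 49 × 0.16 = 7.84
  Studio work 76 × 0.19 = 14.44
  Problem sets 59 × 0.07 = 4.13
  Assignments 60 × 0.06 = 3.6
  Homework 49 × 0.27 = 13.23
  Term project 25 × 0.09 = 2.25
  Final exam 46 × 0.16 = 7.36
Sum = 52.85
52.85 is ≥ 50 and < 67 → Pass

Pass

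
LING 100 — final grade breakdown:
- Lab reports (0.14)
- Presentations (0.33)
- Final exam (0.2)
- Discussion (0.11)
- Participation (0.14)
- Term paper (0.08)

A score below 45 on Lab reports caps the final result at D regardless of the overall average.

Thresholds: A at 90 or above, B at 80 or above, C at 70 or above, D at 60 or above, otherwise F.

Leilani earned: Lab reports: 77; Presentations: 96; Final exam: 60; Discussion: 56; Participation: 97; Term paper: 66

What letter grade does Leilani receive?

C

Lab reports score 77 ≥ 45: minimum met.
Weighted total:
  Lab reports 77 × 0.14 = 10.78
  Presentations 96 × 0.33 = 31.68
  Final exam 60 × 0.2 = 12
  Discussion 56 × 0.11 = 6.16
  Participation 97 × 0.14 = 13.58
  Term paper 66 × 0.08 = 5.28
Sum = 79.48
79.48 is ≥ 70 and < 80 → C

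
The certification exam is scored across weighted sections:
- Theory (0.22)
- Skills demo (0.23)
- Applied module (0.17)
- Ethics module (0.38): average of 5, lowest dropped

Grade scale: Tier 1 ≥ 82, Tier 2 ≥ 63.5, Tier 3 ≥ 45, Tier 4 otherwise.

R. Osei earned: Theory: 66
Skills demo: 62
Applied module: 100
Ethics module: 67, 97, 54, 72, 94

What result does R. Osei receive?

Ethics module: drop 54 → average of remaining 4 = 330/4 = 82.5
Weighted total:
  Theory 66 × 0.22 = 14.52
  Skills demo 62 × 0.23 = 14.26
  Applied module 100 × 0.17 = 17
  Ethics module 82.5 × 0.38 = 31.35
Sum = 77.13
77.13 is ≥ 63.5 and < 82 → Tier 2

Tier 2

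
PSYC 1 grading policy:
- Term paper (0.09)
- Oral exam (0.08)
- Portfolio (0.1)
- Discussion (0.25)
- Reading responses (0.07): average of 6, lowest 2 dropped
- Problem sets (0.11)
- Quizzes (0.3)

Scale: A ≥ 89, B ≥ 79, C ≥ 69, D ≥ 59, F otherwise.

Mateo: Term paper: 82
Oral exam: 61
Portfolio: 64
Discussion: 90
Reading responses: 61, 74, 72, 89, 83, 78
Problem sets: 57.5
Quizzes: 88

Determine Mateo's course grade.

B

Reading responses: drop 61, 72 → average of remaining 4 = 324/4 = 81
Weighted total:
  Term paper 82 × 0.09 = 7.38
  Oral exam 61 × 0.08 = 4.88
  Portfolio 64 × 0.1 = 6.4
  Discussion 90 × 0.25 = 22.5
  Reading responses 81 × 0.07 = 5.67
  Problem sets 57.5 × 0.11 = 6.325
  Quizzes 88 × 0.3 = 26.4
Sum = 79.555
79.555 is ≥ 79 and < 89 → B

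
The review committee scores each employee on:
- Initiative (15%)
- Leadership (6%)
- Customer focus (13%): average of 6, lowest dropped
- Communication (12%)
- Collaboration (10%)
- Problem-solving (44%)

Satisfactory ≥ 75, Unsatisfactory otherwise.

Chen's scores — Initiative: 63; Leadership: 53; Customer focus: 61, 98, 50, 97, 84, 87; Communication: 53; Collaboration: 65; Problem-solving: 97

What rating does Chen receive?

Satisfactory

Customer focus: drop 50 → average of remaining 5 = 427/5 = 85.4
Weighted total:
  Initiative 63 × 0.15 = 9.45
  Leadership 53 × 0.06 = 3.18
  Customer focus 85.4 × 0.13 = 11.102
  Communication 53 × 0.12 = 6.36
  Collaboration 65 × 0.1 = 6.5
  Problem-solving 97 × 0.44 = 42.68
Sum = 79.272
79.272 ≥ 75 → Satisfactory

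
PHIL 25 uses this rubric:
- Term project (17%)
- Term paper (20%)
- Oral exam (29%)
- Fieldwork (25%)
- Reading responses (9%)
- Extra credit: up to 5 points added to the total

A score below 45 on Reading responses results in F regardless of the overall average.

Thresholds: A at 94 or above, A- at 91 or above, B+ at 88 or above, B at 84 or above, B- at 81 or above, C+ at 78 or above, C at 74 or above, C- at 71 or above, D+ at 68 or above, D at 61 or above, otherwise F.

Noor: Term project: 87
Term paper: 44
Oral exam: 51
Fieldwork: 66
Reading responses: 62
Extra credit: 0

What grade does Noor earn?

F

Reading responses score 62 ≥ 45: minimum met.
Weighted total:
  Term project 87 × 0.17 = 14.79
  Term paper 44 × 0.2 = 8.8
  Oral exam 51 × 0.29 = 14.79
  Fieldwork 66 × 0.25 = 16.5
  Reading responses 62 × 0.09 = 5.58
Sum = 60.46
Extra credit: 60.46 + 0 = 60.46
60.46 < 61 → F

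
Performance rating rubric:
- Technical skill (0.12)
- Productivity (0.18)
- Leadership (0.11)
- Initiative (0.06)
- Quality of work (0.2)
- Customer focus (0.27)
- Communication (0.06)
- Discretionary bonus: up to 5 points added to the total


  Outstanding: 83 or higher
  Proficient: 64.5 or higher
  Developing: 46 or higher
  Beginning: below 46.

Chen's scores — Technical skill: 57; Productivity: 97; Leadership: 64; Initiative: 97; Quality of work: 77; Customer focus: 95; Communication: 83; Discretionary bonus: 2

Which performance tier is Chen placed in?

Outstanding

Weighted total:
  Technical skill 57 × 0.12 = 6.84
  Productivity 97 × 0.18 = 17.46
  Leadership 64 × 0.11 = 7.04
  Initiative 97 × 0.06 = 5.82
  Quality of work 77 × 0.2 = 15.4
  Customer focus 95 × 0.27 = 25.65
  Communication 83 × 0.06 = 4.98
Sum = 83.19
Discretionary bonus: 83.19 + 2 = 85.19
85.19 ≥ 83 → Outstanding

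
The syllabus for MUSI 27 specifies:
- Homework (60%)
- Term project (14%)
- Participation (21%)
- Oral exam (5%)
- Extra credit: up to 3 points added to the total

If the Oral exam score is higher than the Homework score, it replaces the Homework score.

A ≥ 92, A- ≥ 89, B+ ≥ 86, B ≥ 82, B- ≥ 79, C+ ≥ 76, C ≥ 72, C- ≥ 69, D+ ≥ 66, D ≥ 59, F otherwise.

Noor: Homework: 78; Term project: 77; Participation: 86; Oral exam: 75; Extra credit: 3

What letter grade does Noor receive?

Oral exam (75) ≤ Homework (78), so Homework stays at 78.
Weighted total:
  Homework 78 × 0.6 = 46.8
  Term project 77 × 0.14 = 10.78
  Participation 86 × 0.21 = 18.06
  Oral exam 75 × 0.05 = 3.75
Sum = 79.39
Extra credit: 79.39 + 3 = 82.39
82.39 is ≥ 82 and < 86 → B

B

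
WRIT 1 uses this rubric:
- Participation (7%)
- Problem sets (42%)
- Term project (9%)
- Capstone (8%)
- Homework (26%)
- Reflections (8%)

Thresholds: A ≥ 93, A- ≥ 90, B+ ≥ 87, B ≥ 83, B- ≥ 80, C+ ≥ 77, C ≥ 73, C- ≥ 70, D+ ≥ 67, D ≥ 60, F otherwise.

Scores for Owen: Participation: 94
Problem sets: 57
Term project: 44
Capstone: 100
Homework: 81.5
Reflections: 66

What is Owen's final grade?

Weighted total:
  Participation 94 × 0.07 = 6.58
  Problem sets 57 × 0.42 = 23.94
  Term project 44 × 0.09 = 3.96
  Capstone 100 × 0.08 = 8
  Homework 81.5 × 0.26 = 21.19
  Reflections 66 × 0.08 = 5.28
Sum = 68.95
68.95 is ≥ 67 and < 70 → D+

D+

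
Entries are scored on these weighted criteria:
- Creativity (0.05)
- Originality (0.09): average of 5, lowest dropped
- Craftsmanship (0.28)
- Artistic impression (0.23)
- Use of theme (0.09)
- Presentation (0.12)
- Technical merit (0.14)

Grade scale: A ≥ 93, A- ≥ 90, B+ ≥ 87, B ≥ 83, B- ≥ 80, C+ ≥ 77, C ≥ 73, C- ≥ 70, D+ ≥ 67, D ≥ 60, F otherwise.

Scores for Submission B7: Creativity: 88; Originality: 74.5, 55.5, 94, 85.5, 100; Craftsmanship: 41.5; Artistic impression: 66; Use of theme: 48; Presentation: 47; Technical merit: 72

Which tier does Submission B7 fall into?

F

Originality: drop 55.5 → average of remaining 4 = 354/4 = 88.5
Weighted total:
  Creativity 88 × 0.05 = 4.4
  Originality 88.5 × 0.09 = 7.965
  Craftsmanship 41.5 × 0.28 = 11.62
  Artistic impression 66 × 0.23 = 15.18
  Use of theme 48 × 0.09 = 4.32
  Presentation 47 × 0.12 = 5.64
  Technical merit 72 × 0.14 = 10.08
Sum = 59.205
59.205 < 60 → F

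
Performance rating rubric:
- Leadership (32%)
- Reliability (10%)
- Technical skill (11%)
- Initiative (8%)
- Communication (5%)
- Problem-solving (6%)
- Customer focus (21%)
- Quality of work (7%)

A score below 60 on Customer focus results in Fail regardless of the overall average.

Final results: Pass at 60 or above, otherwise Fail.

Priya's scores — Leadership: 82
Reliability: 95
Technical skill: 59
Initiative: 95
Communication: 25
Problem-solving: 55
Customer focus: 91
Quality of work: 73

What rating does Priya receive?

Pass

Customer focus score 91 ≥ 60: minimum met.
Weighted total:
  Leadership 82 × 0.32 = 26.24
  Reliability 95 × 0.1 = 9.5
  Technical skill 59 × 0.11 = 6.49
  Initiative 95 × 0.08 = 7.6
  Communication 25 × 0.05 = 1.25
  Problem-solving 55 × 0.06 = 3.3
  Customer focus 91 × 0.21 = 19.11
  Quality of work 73 × 0.07 = 5.11
Sum = 78.6
78.6 ≥ 60 → Pass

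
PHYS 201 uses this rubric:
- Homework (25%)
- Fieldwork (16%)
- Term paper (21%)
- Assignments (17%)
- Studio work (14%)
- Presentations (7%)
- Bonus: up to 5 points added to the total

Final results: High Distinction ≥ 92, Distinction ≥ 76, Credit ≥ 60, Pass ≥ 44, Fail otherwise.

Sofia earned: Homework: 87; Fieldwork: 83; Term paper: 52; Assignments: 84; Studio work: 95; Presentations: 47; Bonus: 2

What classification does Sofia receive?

Distinction

Weighted total:
  Homework 87 × 0.25 = 21.75
  Fieldwork 83 × 0.16 = 13.28
  Term paper 52 × 0.21 = 10.92
  Assignments 84 × 0.17 = 14.28
  Studio work 95 × 0.14 = 13.3
  Presentations 47 × 0.07 = 3.29
Sum = 76.82
Bonus: 76.82 + 2 = 78.82
78.82 is ≥ 76 and < 92 → Distinction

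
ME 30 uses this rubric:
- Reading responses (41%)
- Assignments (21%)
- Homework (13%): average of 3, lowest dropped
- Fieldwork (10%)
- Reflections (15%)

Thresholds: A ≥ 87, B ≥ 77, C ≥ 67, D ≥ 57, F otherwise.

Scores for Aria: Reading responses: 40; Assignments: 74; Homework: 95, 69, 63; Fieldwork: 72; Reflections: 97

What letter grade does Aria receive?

D

Homework: drop 63 → average of remaining 2 = 164/2 = 82
Weighted total:
  Reading responses 40 × 0.41 = 16.4
  Assignments 74 × 0.21 = 15.54
  Homework 82 × 0.13 = 10.66
  Fieldwork 72 × 0.1 = 7.2
  Reflections 97 × 0.15 = 14.55
Sum = 64.35
64.35 is ≥ 57 and < 67 → D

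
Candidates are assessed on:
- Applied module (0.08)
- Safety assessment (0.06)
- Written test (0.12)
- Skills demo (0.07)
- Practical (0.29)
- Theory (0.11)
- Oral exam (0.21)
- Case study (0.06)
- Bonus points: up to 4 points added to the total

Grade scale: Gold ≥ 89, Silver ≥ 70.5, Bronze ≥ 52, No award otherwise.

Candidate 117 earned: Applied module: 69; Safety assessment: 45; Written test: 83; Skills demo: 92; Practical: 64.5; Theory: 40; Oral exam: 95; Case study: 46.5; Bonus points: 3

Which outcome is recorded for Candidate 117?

Weighted total:
  Applied module 69 × 0.08 = 5.52
  Safety assessment 45 × 0.06 = 2.7
  Written test 83 × 0.12 = 9.96
  Skills demo 92 × 0.07 = 6.44
  Practical 64.5 × 0.29 = 18.705
  Theory 40 × 0.11 = 4.4
  Oral exam 95 × 0.21 = 19.95
  Case study 46.5 × 0.06 = 2.79
Sum = 70.465
Bonus points: 70.465 + 3 = 73.465
73.465 is ≥ 70.5 and < 89 → Silver

Silver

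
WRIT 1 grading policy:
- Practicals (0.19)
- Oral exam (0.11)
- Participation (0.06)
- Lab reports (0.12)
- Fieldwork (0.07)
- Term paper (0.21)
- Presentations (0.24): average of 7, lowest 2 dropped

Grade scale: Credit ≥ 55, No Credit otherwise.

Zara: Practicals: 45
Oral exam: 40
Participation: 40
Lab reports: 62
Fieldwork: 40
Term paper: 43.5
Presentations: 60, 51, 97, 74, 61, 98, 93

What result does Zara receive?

Presentations: drop 51, 60 → average of remaining 5 = 423/5 = 84.6
Weighted total:
  Practicals 45 × 0.19 = 8.55
  Oral exam 40 × 0.11 = 4.4
  Participation 40 × 0.06 = 2.4
  Lab reports 62 × 0.12 = 7.44
  Fieldwork 40 × 0.07 = 2.8
  Term paper 43.5 × 0.21 = 9.135
  Presentations 84.6 × 0.24 = 20.304
Sum = 55.029
55.029 ≥ 55 → Credit

Credit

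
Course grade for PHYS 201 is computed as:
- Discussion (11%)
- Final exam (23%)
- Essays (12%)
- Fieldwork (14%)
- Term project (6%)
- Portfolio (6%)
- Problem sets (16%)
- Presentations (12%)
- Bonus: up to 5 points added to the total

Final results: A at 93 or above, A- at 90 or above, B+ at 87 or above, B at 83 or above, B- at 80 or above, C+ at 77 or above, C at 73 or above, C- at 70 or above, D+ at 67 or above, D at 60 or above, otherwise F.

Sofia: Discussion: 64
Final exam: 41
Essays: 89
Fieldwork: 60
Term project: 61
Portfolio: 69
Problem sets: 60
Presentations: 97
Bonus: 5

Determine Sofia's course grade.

D+

Weighted total:
  Discussion 64 × 0.11 = 7.04
  Final exam 41 × 0.23 = 9.43
  Essays 89 × 0.12 = 10.68
  Fieldwork 60 × 0.14 = 8.4
  Term project 61 × 0.06 = 3.66
  Portfolio 69 × 0.06 = 4.14
  Problem sets 60 × 0.16 = 9.6
  Presentations 97 × 0.12 = 11.64
Sum = 64.59
Bonus: 64.59 + 5 = 69.59
69.59 is ≥ 67 and < 70 → D+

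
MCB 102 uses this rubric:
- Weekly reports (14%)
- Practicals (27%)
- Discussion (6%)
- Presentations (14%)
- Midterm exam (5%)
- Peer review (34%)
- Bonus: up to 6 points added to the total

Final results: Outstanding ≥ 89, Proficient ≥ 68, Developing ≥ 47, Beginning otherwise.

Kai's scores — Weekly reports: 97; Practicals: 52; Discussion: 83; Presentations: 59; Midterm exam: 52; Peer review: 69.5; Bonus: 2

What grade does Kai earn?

Weighted total:
  Weekly reports 97 × 0.14 = 13.58
  Practicals 52 × 0.27 = 14.04
  Discussion 83 × 0.06 = 4.98
  Presentations 59 × 0.14 = 8.26
  Midterm exam 52 × 0.05 = 2.6
  Peer review 69.5 × 0.34 = 23.63
Sum = 67.09
Bonus: 67.09 + 2 = 69.09
69.09 is ≥ 68 and < 89 → Proficient

Proficient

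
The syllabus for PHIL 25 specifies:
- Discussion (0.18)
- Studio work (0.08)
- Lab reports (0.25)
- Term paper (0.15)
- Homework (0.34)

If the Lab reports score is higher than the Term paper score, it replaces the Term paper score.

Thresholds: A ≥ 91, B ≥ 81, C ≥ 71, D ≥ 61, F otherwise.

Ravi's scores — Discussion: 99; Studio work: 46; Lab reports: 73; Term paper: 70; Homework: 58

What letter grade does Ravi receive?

D

Lab reports (73) > Term paper (70), so Term paper counts as 73.
Weighted total:
  Discussion 99 × 0.18 = 17.82
  Studio work 46 × 0.08 = 3.68
  Lab reports 73 × 0.25 = 18.25
  Term paper 73 × 0.15 = 10.95
  Homework 58 × 0.34 = 19.72
Sum = 70.42
70.42 is ≥ 61 and < 71 → D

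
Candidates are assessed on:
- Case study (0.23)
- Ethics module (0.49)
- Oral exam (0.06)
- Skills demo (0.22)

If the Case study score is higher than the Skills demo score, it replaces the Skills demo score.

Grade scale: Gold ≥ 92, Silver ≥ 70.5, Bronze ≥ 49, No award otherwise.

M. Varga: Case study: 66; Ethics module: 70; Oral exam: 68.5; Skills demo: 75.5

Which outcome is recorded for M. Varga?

Bronze

Case study (66) ≤ Skills demo (75.5), so Skills demo stays at 75.5.
Weighted total:
  Case study 66 × 0.23 = 15.18
  Ethics module 70 × 0.49 = 34.3
  Oral exam 68.5 × 0.06 = 4.11
  Skills demo 75.5 × 0.22 = 16.61
Sum = 70.2
70.2 is ≥ 49 and < 70.5 → Bronze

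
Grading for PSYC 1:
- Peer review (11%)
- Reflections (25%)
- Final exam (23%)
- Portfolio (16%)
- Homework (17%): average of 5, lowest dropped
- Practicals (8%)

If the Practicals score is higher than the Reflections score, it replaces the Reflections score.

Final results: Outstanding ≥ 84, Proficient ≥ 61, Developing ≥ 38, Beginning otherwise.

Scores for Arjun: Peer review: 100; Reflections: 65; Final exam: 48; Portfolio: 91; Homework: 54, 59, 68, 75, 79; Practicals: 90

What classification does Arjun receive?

Proficient

Homework: drop 54 → average of remaining 4 = 281/4 = 70.25
Practicals (90) > Reflections (65), so Reflections counts as 90.
Weighted total:
  Peer review 100 × 0.11 = 11
  Reflections 90 × 0.25 = 22.5
  Final exam 48 × 0.23 = 11.04
  Portfolio 91 × 0.16 = 14.56
  Homework 70.25 × 0.17 = 11.9425
  Practicals 90 × 0.08 = 7.2
Sum = 78.2425
78.2425 is ≥ 61 and < 84 → Proficient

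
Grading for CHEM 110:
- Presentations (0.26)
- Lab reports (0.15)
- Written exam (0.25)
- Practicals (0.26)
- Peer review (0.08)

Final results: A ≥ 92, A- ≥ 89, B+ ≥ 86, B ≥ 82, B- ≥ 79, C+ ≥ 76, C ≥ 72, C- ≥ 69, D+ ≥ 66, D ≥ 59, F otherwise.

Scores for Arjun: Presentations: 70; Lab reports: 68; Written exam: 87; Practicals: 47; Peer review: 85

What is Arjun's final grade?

C-

Weighted total:
  Presentations 70 × 0.26 = 18.2
  Lab reports 68 × 0.15 = 10.2
  Written exam 87 × 0.25 = 21.75
  Practicals 47 × 0.26 = 12.22
  Peer review 85 × 0.08 = 6.8
Sum = 69.17
69.17 is ≥ 69 and < 72 → C-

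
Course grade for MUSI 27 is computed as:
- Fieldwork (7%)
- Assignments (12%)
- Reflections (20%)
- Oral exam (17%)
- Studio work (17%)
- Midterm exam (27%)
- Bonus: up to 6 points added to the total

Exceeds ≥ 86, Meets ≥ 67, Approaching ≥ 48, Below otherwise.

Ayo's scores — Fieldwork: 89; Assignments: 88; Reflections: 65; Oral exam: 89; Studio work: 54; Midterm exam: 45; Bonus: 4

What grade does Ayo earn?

Weighted total:
  Fieldwork 89 × 0.07 = 6.23
  Assignments 88 × 0.12 = 10.56
  Reflections 65 × 0.2 = 13
  Oral exam 89 × 0.17 = 15.13
  Studio work 54 × 0.17 = 9.18
  Midterm exam 45 × 0.27 = 12.15
Sum = 66.25
Bonus: 66.25 + 4 = 70.25
70.25 is ≥ 67 and < 86 → Meets

Meets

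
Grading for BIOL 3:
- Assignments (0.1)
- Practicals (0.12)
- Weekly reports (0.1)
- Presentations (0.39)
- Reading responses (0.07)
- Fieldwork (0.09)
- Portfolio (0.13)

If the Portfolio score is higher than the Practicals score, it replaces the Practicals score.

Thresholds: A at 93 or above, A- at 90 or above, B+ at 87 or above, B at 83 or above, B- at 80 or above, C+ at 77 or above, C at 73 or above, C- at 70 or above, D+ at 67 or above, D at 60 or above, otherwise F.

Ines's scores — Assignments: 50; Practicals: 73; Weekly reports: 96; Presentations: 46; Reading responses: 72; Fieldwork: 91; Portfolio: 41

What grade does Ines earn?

Portfolio (41) ≤ Practicals (73), so Practicals stays at 73.
Weighted total:
  Assignments 50 × 0.1 = 5
  Practicals 73 × 0.12 = 8.76
  Weekly reports 96 × 0.1 = 9.6
  Presentations 46 × 0.39 = 17.94
  Reading responses 72 × 0.07 = 5.04
  Fieldwork 91 × 0.09 = 8.19
  Portfolio 41 × 0.13 = 5.33
Sum = 59.86
59.86 < 60 → F

F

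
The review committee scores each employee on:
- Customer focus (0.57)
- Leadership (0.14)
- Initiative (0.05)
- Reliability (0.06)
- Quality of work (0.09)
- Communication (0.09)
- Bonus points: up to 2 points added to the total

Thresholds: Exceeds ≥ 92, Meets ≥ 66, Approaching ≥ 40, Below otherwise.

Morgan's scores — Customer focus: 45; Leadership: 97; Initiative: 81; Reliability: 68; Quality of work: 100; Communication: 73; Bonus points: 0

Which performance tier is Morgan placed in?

Weighted total:
  Customer focus 45 × 0.57 = 25.65
  Leadership 97 × 0.14 = 13.58
  Initiative 81 × 0.05 = 4.05
  Reliability 68 × 0.06 = 4.08
  Quality of work 100 × 0.09 = 9
  Communication 73 × 0.09 = 6.57
Sum = 62.93
Bonus points: 62.93 + 0 = 62.93
62.93 is ≥ 40 and < 66 → Approaching

Approaching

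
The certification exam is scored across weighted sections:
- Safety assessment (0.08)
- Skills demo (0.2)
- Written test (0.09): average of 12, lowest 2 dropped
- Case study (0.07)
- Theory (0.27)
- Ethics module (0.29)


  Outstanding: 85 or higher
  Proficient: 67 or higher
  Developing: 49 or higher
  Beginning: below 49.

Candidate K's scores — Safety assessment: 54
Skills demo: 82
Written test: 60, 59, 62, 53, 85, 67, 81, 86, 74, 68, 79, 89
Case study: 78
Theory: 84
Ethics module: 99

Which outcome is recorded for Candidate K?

Proficient

Written test: drop 53, 59 → average of remaining 10 = 751/10 = 75.1
Weighted total:
  Safety assessment 54 × 0.08 = 4.32
  Skills demo 82 × 0.2 = 16.4
  Written test 75.1 × 0.09 = 6.759
  Case study 78 × 0.07 = 5.46
  Theory 84 × 0.27 = 22.68
  Ethics module 99 × 0.29 = 28.71
Sum = 84.329
84.329 is ≥ 67 and < 85 → Proficient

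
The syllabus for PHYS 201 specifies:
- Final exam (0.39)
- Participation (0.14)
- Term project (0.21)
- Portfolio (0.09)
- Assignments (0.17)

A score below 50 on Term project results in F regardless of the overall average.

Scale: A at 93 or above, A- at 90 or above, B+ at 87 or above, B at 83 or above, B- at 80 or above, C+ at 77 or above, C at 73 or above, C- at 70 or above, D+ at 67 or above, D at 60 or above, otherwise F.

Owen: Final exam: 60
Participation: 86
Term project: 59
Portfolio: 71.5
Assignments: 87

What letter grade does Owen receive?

Term project score 59 ≥ 50: minimum met.
Weighted total:
  Final exam 60 × 0.39 = 23.4
  Participation 86 × 0.14 = 12.04
  Term project 59 × 0.21 = 12.39
  Portfolio 71.5 × 0.09 = 6.435
  Assignments 87 × 0.17 = 14.79
Sum = 69.055
69.055 is ≥ 67 and < 70 → D+

D+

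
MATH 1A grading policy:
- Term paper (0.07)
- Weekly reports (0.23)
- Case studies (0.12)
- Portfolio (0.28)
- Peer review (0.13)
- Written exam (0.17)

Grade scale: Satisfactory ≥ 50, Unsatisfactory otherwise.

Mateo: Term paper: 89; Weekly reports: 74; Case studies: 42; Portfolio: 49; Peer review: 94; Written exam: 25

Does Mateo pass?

Weighted total:
  Term paper 89 × 0.07 = 6.23
  Weekly reports 74 × 0.23 = 17.02
  Case studies 42 × 0.12 = 5.04
  Portfolio 49 × 0.28 = 13.72
  Peer review 94 × 0.13 = 12.22
  Written exam 25 × 0.17 = 4.25
Sum = 58.48
58.48 ≥ 50 → Satisfactory

Satisfactory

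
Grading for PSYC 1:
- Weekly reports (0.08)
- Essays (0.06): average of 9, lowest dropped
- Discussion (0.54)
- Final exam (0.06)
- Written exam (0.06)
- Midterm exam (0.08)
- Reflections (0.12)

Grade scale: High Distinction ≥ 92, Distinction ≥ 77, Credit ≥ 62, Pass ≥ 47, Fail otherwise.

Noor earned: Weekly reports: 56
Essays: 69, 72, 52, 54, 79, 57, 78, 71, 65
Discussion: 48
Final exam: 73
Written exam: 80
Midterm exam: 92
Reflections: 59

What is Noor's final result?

Pass

Essays: drop 52 → average of remaining 8 = 545/8 = 68.125
Weighted total:
  Weekly reports 56 × 0.08 = 4.48
  Essays 68.125 × 0.06 = 4.0875
  Discussion 48 × 0.54 = 25.92
  Final exam 73 × 0.06 = 4.38
  Written exam 80 × 0.06 = 4.8
  Midterm exam 92 × 0.08 = 7.36
  Reflections 59 × 0.12 = 7.08
Sum = 58.1075
58.1075 is ≥ 47 and < 62 → Pass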